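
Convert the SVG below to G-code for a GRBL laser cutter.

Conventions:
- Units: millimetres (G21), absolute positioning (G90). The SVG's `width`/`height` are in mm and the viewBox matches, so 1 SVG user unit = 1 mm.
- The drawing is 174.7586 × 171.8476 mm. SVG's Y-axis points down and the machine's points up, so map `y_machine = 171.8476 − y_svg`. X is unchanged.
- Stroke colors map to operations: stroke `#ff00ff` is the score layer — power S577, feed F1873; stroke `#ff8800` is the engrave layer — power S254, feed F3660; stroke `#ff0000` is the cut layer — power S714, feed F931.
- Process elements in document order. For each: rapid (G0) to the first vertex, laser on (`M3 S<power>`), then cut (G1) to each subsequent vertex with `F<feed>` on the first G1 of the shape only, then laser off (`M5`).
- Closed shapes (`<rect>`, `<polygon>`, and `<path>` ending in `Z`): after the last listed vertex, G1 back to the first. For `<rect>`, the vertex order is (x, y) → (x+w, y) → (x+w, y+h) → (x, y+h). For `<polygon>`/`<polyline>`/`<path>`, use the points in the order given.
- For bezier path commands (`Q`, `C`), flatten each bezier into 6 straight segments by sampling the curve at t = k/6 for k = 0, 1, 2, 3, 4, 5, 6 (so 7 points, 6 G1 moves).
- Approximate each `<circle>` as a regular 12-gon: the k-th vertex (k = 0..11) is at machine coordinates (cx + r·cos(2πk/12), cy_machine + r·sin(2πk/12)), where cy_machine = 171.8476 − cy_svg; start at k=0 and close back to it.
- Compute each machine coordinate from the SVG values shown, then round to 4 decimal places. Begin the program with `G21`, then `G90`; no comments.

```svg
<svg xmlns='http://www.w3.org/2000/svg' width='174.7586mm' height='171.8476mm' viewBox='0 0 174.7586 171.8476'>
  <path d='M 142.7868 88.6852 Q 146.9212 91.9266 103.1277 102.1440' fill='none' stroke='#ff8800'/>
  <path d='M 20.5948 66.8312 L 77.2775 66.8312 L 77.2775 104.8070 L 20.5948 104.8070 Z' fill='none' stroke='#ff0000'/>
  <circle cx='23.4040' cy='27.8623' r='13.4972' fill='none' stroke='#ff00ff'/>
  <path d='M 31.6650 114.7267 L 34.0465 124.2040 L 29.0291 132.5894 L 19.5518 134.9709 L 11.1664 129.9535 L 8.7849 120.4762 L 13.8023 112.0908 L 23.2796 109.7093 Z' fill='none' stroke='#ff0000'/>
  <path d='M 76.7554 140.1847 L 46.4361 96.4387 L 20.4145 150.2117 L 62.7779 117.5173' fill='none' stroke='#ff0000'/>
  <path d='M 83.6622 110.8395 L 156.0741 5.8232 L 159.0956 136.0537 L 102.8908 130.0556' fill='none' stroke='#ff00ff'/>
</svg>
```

G21
G90
G0 X142.7868 Y83.1624
M3 S254
G1 X142.8336 Y81.8882 F3660
G1 X140.2177 Y80.2264
G1 X134.9392 Y78.1770
G1 X126.9980 Y75.7401
G1 X116.3942 Y72.9156
G1 X103.1277 Y69.7036
M5
G0 X20.5948 Y105.0164
M3 S714
G1 X77.2775 Y105.0164 F931
G1 X77.2775 Y67.0406
G1 X20.5948 Y67.0406
G1 X20.5948 Y105.0164
M5
G0 X36.9012 Y143.9853
M3 S577
G1 X35.0929 Y150.7339 F1873
G1 X30.1526 Y155.6742
G1 X23.4040 Y157.4825
G1 X16.6554 Y155.6742
G1 X11.7151 Y150.7339
G1 X9.9068 Y143.9853
G1 X11.7151 Y137.2367
G1 X16.6554 Y132.2964
G1 X23.4040 Y130.4881
G1 X30.1526 Y132.2964
G1 X35.0929 Y137.2367
G1 X36.9012 Y143.9853
M5
G0 X31.6650 Y57.1209
M3 S714
G1 X34.0465 Y47.6436 F931
G1 X29.0291 Y39.2582
G1 X19.5518 Y36.8767
G1 X11.1664 Y41.8941
G1 X8.7849 Y51.3714
G1 X13.8023 Y59.7568
G1 X23.2796 Y62.1383
G1 X31.6650 Y57.1209
M5
G0 X76.7554 Y31.6629
M3 S714
G1 X46.4361 Y75.4089 F931
G1 X20.4145 Y21.6359
G1 X62.7779 Y54.3303
M5
G0 X83.6622 Y61.0081
M3 S577
G1 X156.0741 Y166.0244 F1873
G1 X159.0956 Y35.7939
G1 X102.8908 Y41.7920
M5

viewBox `0 0 174.7586 171.8476` with mm width/height → 1 unit = 1 mm. Flip: y_m = 171.8476 − y_svg.

**Shape 1** — `<path>` quadratic bezier, stroke `#ff8800` → engrave (S254, F3660). Control points (SVG): P0=(142.7868,88.6852), P1=(146.9212,91.9266), P2=(103.1277,102.1440); sampled at t=k/6. Machine vertices: (142.7868,83.1624) → (142.8336,81.8882) → (140.2177,80.2264) → (134.9392,78.1770) → (126.9980,75.7401) → (116.3942,72.9156) → (103.1277,69.7036). Open path.

**Shape 2** — `<path>` rectangle, stroke `#ff0000` → cut (S714, F931). Machine vertices: (20.5948,105.0164) → (77.2775,105.0164) → (77.2775,67.0406) → (20.5948,67.0406) → (20.5948,105.0164). Closed: final G1 returns to the first vertex.

**Shape 3** — `<circle>` circle, stroke `#ff00ff` → score (S577, F1873). Machine vertices: (36.9012,143.9853) → (35.0929,150.7339) → (30.1526,155.6742) → (23.4040,157.4825) → (16.6554,155.6742) → (11.7151,150.7339) → (9.9068,143.9853) → (11.7151,137.2367) → (16.6554,132.2964) → (23.4040,130.4881) → (30.1526,132.2964) → (35.0929,137.2367) → (36.9012,143.9853). Closed: final G1 returns to the first vertex.

**Shape 4** — `<path>` regular polygon, stroke `#ff0000` → cut (S714, F931). Machine vertices: (31.6650,57.1209) → (34.0465,47.6436) → (29.0291,39.2582) → (19.5518,36.8767) → (11.1664,41.8941) → (8.7849,51.3714) → (13.8023,59.7568) → (23.2796,62.1383) → (31.6650,57.1209). Closed: final G1 returns to the first vertex.

**Shape 5** — `<path>` open polyline, stroke `#ff0000` → cut (S714, F931). Machine vertices: (76.7554,31.6629) → (46.4361,75.4089) → (20.4145,21.6359) → (62.7779,54.3303). Open path.

**Shape 6** — `<path>` open polyline, stroke `#ff00ff` → score (S577, F1873). Machine vertices: (83.6622,61.0081) → (156.0741,166.0244) → (159.0956,35.7939) → (102.8908,41.7920). Open path.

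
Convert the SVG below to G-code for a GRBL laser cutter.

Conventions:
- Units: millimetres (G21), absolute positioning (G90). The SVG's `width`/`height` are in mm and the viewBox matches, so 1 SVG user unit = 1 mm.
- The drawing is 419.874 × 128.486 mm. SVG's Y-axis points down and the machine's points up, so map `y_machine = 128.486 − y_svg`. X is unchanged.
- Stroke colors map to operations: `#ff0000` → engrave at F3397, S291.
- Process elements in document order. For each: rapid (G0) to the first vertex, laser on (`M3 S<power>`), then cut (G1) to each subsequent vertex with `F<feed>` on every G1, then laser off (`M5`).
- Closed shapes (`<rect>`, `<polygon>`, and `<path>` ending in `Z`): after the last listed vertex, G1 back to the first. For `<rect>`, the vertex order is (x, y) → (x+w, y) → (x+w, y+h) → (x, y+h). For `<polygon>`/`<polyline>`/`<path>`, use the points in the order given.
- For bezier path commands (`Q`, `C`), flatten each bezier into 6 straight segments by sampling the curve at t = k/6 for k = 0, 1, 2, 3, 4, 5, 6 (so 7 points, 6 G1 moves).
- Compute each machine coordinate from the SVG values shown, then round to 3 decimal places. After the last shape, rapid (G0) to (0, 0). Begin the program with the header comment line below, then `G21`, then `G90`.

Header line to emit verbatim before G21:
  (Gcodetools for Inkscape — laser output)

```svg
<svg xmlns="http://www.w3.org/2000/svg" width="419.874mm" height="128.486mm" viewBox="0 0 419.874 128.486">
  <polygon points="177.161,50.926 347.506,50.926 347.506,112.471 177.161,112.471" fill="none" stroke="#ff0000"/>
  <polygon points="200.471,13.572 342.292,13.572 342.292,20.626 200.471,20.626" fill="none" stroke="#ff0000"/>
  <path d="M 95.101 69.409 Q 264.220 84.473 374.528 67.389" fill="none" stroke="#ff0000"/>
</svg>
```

(Gcodetools for Inkscape — laser output)
G21
G90
G0 X177.161 Y77.560
M3 S291
G1 X347.506 Y77.560 F3397
G1 X347.506 Y16.015 F3397
G1 X177.161 Y16.015 F3397
G1 X177.161 Y77.560 F3397
M5
G0 X200.471 Y114.914
M3 S291
G1 X342.292 Y114.914 F3397
G1 X342.292 Y107.860 F3397
G1 X200.471 Y107.860 F3397
G1 X200.471 Y114.914 F3397
M5
G0 X95.101 Y59.077
M3 S291
G1 X149.840 Y54.949 F3397
G1 X201.312 Y52.606 F3397
G1 X249.517 Y52.050 F3397
G1 X294.455 Y53.280 F3397
G1 X336.125 Y56.295 F3397
G1 X374.528 Y61.097 F3397
M5
G0 X0.000 Y0.000

viewBox `0 0 419.874 128.486` with mm width/height → 1 unit = 1 mm. Flip: y_m = 128.486 − y_svg.

**Shape 1** — `<polygon>` rectangle, stroke `#ff0000` → engrave (S291, F3397). Machine vertices: (177.161,77.560) → (347.506,77.560) → (347.506,16.015) → (177.161,16.015) → (177.161,77.560). Closed: final G1 returns to the first vertex.

**Shape 2** — `<polygon>` rectangle, stroke `#ff0000` → engrave (S291, F3397). Machine vertices: (200.471,114.914) → (342.292,114.914) → (342.292,107.860) → (200.471,107.860) → (200.471,114.914). Closed: final G1 returns to the first vertex.

**Shape 3** — `<path>` quadratic bezier, stroke `#ff0000` → engrave (S291, F3397). Control points (SVG): P0=(95.101,69.409), P1=(264.220,84.473), P2=(374.528,67.389); sampled at t=k/6. Machine vertices: (95.101,59.077) → (149.840,54.949) → (201.312,52.606) → (249.517,52.050) → (294.455,53.280) → (336.125,56.295) → (374.528,61.097). Open path.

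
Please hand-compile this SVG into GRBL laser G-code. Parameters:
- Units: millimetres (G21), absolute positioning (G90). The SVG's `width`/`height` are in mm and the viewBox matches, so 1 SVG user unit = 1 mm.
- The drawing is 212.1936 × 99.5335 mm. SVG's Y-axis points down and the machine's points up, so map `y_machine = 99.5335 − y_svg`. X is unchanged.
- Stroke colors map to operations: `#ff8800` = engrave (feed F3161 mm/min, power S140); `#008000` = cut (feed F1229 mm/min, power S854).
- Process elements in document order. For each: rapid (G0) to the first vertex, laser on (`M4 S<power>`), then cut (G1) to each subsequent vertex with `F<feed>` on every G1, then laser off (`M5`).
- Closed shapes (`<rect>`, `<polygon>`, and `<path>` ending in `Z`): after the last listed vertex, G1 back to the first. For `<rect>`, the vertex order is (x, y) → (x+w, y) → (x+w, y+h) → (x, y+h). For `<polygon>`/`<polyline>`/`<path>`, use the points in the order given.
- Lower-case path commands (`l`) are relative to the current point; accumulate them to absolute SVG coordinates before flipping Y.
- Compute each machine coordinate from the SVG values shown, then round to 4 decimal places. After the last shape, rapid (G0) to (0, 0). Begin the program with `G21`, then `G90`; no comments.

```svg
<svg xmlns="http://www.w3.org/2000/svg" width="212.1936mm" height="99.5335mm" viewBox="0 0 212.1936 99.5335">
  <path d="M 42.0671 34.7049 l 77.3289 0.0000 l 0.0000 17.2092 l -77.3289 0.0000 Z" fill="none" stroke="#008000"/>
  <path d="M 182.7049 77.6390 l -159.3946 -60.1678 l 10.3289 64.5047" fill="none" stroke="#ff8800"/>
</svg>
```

G21
G90
G0 X42.0671 Y64.8286
M4 S854
G1 X119.3960 Y64.8286 F1229
G1 X119.3960 Y47.6194 F1229
G1 X42.0671 Y47.6194 F1229
G1 X42.0671 Y64.8286 F1229
M5
G0 X182.7049 Y21.8945
M4 S140
G1 X23.3103 Y82.0623 F3161
G1 X33.6392 Y17.5576 F3161
M5
G0 X0.0000 Y0.0000

viewBox `0 0 212.1936 99.5335` with mm width/height → 1 unit = 1 mm. Flip: y_m = 99.5335 − y_svg.

**Shape 1** — `<path>` rectangle, stroke `#008000` → cut (S854, F1229). Machine vertices: (42.0671,64.8286) → (119.3960,64.8286) → (119.3960,47.6194) → (42.0671,47.6194) → (42.0671,64.8286). Closed: final G1 returns to the first vertex.

**Shape 2** — `<path>` open polyline, stroke `#ff8800` → engrave (S140, F3161). Machine vertices: (182.7049,21.8945) → (23.3103,82.0623) → (33.6392,17.5576). Open path.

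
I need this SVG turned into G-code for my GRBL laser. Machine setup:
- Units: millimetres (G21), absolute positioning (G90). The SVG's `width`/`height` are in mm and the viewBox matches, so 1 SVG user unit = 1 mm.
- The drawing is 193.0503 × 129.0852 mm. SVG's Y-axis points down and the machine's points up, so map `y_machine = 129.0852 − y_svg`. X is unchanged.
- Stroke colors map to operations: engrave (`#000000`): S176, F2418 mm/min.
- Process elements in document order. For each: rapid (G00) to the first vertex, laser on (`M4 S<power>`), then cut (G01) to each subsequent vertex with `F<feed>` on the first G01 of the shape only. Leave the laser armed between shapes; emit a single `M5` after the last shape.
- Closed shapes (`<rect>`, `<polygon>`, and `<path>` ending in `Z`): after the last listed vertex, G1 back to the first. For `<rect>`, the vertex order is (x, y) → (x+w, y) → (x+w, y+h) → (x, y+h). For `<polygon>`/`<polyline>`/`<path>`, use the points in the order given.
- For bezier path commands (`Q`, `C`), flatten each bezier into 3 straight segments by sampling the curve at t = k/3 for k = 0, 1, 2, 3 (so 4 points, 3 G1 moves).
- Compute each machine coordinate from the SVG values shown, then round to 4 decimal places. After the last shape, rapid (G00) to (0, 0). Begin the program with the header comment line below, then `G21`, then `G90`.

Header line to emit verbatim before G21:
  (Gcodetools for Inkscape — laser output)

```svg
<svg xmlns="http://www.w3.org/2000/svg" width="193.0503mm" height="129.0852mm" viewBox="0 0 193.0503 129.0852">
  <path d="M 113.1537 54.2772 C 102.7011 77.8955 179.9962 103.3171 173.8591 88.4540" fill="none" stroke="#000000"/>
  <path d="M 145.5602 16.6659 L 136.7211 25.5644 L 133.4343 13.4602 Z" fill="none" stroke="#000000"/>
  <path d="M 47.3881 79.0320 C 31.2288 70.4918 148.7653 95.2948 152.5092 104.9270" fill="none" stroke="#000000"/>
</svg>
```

(Gcodetools for Inkscape — laser output)
G21
G90
G00 X113.1537 Y74.8080
M4 S176
G01 X125.6103 Y52.1474 F2418
G01 X158.5255 Y37.6375
G01 X173.8591 Y40.6312
G00 X145.5602 Y112.4193
M4 S176
G01 X136.7211 Y103.5208 F2418
G01 X133.4343 Y115.6250
G01 X145.5602 Y112.4193
G00 X47.3881 Y50.0532
M4 S176
G01 X66.6278 Y49.2758 F2418
G01 X120.0007 Y37.0505
G01 X152.5092 Y24.1582
M5
G00 X0.0000 Y0.0000

Since the viewBox matches the mm dimensions, user units are millimetres directly. The only transform is the Y-flip y_m = 129.0852 − y_svg.

Shape 1 is a cubic bezier drawn with `<path>`. Its stroke #000000 means engrave at S176, F2418. After flipping Y the toolpath is (113.1537,74.8080) → (125.6103,52.1474) → (158.5255,37.6375) → (173.8591,40.6312).

Shape 2 is a regular polygon drawn with `<path>`. Its stroke #000000 means engrave at S176, F2418. After flipping Y the toolpath is (145.5602,112.4193) → (136.7211,103.5208) → (133.4343,115.6250) → (145.5602,112.4193), returning to the start.

Shape 3 is a cubic bezier drawn with `<path>`. Its stroke #000000 means engrave at S176, F2418. After flipping Y the toolpath is (47.3881,50.0532) → (66.6278,49.2758) → (120.0007,37.0505) → (152.5092,24.1582).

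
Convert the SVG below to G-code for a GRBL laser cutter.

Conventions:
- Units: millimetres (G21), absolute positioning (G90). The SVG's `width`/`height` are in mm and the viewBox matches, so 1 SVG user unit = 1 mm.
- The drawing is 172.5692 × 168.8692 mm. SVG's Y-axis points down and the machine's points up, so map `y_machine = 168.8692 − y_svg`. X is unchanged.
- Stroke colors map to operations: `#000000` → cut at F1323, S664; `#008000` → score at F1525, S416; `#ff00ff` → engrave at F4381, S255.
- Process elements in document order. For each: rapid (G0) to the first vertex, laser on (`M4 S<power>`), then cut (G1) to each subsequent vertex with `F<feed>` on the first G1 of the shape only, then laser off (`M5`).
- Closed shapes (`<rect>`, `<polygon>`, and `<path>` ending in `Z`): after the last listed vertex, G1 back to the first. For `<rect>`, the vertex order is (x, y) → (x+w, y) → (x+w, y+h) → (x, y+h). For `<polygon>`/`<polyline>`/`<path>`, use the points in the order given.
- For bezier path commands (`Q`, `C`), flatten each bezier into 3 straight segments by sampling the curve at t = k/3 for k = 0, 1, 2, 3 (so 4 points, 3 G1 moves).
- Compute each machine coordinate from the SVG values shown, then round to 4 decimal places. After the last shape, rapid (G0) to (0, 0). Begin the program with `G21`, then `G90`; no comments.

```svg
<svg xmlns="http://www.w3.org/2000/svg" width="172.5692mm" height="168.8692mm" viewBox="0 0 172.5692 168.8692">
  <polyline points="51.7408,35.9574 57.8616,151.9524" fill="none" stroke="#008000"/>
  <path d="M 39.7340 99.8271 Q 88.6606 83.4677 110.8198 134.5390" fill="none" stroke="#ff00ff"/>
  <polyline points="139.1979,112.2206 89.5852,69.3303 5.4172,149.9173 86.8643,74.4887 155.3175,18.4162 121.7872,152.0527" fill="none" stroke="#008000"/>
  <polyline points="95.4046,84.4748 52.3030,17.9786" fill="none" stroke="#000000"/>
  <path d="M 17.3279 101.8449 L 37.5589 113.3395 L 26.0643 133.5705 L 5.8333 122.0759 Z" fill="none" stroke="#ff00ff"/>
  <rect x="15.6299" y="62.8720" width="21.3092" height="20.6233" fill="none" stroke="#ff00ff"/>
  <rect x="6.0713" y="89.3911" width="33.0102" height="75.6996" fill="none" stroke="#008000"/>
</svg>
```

G21
G90
G0 X51.7408 Y132.9118
M4 S416
G1 X57.8616 Y16.9168 F1525
M5
G0 X39.7340 Y69.0421
M4 S255
G1 X69.3776 Y72.4561 F4381
G1 X93.0728 Y60.8854
G1 X110.8198 Y34.3302
M5
G0 X139.1979 Y56.6486
M4 S416
G1 X89.5852 Y99.5389 F1525
G1 X5.4172 Y18.9519
G1 X86.8643 Y94.3805
G1 X155.3175 Y150.4530
G1 X121.7872 Y16.8165
M5
G0 X95.4046 Y84.3944
M4 S664
G1 X52.3030 Y150.8906 F1323
M5
G0 X17.3279 Y67.0243
M4 S255
G1 X37.5589 Y55.5297 F4381
G1 X26.0643 Y35.2987
G1 X5.8333 Y46.7933
G1 X17.3279 Y67.0243
M5
G0 X15.6299 Y105.9972
M4 S255
G1 X36.9391 Y105.9972 F4381
G1 X36.9391 Y85.3739
G1 X15.6299 Y85.3739
G1 X15.6299 Y105.9972
M5
G0 X6.0713 Y79.4781
M4 S416
G1 X39.0815 Y79.4781 F1525
G1 X39.0815 Y3.7785
G1 X6.0713 Y3.7785
G1 X6.0713 Y79.4781
M5
G0 X0.0000 Y0.0000

viewBox `0 0 172.5692 168.8692` with mm width/height → 1 unit = 1 mm. Flip: y_m = 168.8692 − y_svg.

**Shape 1** — `<polyline>` line segment, stroke `#008000` → score (S416, F1525). Machine vertices: (51.7408,132.9118) → (57.8616,16.9168). Open path.

**Shape 2** — `<path>` quadratic bezier, stroke `#ff00ff` → engrave (S255, F4381). Control points (SVG): P0=(39.7340,99.8271), P1=(88.6606,83.4677), P2=(110.8198,134.5390); sampled at t=k/3. Machine vertices: (39.7340,69.0421) → (69.3776,72.4561) → (93.0728,60.8854) → (110.8198,34.3302). Open path.

**Shape 3** — `<polyline>` open polyline, stroke `#008000` → score (S416, F1525). Machine vertices: (139.1979,56.6486) → (89.5852,99.5389) → (5.4172,18.9519) → (86.8643,94.3805) → (155.3175,150.4530) → (121.7872,16.8165). Open path.

**Shape 4** — `<polyline>` line segment, stroke `#000000` → cut (S664, F1323). Machine vertices: (95.4046,84.3944) → (52.3030,150.8906). Open path.

**Shape 5** — `<path>` regular polygon, stroke `#ff00ff` → engrave (S255, F4381). Machine vertices: (17.3279,67.0243) → (37.5589,55.5297) → (26.0643,35.2987) → (5.8333,46.7933) → (17.3279,67.0243). Closed: final G1 returns to the first vertex.

**Shape 6** — `<rect>` rectangle, stroke `#ff00ff` → engrave (S255, F4381). Machine vertices: (15.6299,105.9972) → (36.9391,105.9972) → (36.9391,85.3739) → (15.6299,85.3739) → (15.6299,105.9972). Closed: final G1 returns to the first vertex.

**Shape 7** — `<rect>` rectangle, stroke `#008000` → score (S416, F1525). Machine vertices: (6.0713,79.4781) → (39.0815,79.4781) → (39.0815,3.7785) → (6.0713,3.7785) → (6.0713,79.4781). Closed: final G1 returns to the first vertex.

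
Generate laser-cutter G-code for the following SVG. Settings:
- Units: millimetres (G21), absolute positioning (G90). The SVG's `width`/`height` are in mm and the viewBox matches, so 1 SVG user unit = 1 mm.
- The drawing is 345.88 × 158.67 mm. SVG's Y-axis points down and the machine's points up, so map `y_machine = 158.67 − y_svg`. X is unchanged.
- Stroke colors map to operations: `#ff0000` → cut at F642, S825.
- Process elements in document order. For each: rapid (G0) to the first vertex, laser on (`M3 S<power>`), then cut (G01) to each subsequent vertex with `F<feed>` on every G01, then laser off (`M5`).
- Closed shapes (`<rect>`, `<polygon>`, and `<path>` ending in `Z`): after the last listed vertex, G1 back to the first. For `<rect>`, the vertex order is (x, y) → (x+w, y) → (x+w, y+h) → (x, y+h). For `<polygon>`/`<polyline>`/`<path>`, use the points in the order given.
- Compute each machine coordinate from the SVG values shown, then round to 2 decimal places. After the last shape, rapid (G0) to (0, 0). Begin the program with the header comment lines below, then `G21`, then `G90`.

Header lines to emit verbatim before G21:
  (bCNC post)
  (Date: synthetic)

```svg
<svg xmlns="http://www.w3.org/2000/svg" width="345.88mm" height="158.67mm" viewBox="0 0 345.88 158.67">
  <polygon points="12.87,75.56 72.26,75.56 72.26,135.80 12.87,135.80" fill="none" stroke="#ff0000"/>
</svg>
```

(bCNC post)
(Date: synthetic)
G21
G90
G0 X12.87 Y83.11
M3 S825
G01 X72.26 Y83.11 F642
G01 X72.26 Y22.87 F642
G01 X12.87 Y22.87 F642
G01 X12.87 Y83.11 F642
M5
G0 X0.00 Y0.00

1 u = 1 mm; y_m = 158.67 − y.

[1] `<polygon>` rectangle, #ff0000→cut S825 F642: (12.87,83.11) → (72.26,83.11) → (72.26,22.87) → (12.87,22.87) → (12.87,83.11) (closed)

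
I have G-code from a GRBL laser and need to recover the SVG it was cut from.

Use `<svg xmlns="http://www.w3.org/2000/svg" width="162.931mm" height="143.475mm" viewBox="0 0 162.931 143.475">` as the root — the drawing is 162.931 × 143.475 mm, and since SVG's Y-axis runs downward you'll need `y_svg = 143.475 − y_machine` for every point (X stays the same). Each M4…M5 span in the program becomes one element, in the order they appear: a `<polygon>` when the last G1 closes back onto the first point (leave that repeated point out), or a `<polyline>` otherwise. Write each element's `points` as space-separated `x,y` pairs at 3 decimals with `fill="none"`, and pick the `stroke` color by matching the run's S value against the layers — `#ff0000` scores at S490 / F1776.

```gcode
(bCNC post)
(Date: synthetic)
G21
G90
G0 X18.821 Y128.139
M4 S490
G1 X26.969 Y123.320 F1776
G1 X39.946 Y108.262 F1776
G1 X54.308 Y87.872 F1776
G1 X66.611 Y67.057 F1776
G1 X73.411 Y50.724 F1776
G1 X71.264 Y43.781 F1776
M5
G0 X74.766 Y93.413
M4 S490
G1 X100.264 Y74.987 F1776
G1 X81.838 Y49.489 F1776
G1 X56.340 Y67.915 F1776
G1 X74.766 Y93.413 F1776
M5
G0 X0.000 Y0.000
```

Each laser-on run becomes one SVG element. Flip Y back into SVG space with y_svg = 143.475 − y_machine. Every run uses S490, so all elements get stroke `#ff0000` (score).

Run 1: The run is open, so emit a `<polyline>` with points (Y-flipped): 18.821,15.336 26.969,20.155 39.946,35.213 54.308,55.603 66.611,76.418 73.411,92.751 71.264,99.694.

Run 2: The run returns to its start, so emit a `<polygon>` with points (Y-flipped): 74.766,50.062 100.264,68.488 81.838,93.986 56.340,75.560.

<svg xmlns="http://www.w3.org/2000/svg" width="162.931mm" height="143.475mm" viewBox="0 0 162.931 143.475">
  <polyline points="18.821,15.336 26.969,20.155 39.946,35.213 54.308,55.603 66.611,76.418 73.411,92.751 71.264,99.694" fill="none" stroke="#ff0000"/>
  <polygon points="74.766,50.062 100.264,68.488 81.838,93.986 56.340,75.560" fill="none" stroke="#ff0000"/>
</svg>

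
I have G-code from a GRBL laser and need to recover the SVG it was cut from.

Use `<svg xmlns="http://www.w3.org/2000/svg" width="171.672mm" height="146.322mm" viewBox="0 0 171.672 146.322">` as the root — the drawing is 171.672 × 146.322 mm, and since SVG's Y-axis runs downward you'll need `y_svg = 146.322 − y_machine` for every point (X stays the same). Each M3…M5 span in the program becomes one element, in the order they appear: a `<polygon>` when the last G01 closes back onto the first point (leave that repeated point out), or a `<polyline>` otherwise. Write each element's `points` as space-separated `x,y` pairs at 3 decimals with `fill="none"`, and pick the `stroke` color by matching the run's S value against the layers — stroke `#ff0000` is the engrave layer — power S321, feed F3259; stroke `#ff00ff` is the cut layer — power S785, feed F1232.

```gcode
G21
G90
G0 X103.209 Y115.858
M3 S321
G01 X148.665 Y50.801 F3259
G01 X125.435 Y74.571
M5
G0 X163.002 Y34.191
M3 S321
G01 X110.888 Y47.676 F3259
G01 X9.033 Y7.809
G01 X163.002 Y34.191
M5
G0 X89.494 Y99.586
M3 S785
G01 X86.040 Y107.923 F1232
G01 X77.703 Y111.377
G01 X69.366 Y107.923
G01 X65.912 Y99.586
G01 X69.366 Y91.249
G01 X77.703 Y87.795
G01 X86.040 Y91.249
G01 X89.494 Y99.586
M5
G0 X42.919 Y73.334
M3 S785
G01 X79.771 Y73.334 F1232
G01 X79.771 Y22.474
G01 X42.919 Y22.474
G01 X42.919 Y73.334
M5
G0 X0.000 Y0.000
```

y_svg = 146.322 − y_m.

[1] S321→`#ff0000` (engrave); open run; points: 103.209,30.464 148.665,95.521 125.435,71.751

[2] S321→`#ff0000` (engrave); closed run; points: 163.002,112.131 110.888,98.646 9.033,138.513

[3] S785→`#ff00ff` (cut); closed run; points: 89.494,46.736 86.040,38.399 77.703,34.945 69.366,38.399 65.912,46.736 69.366,55.073 77.703,58.527 86.040,55.073

[4] S785→`#ff00ff` (cut); closed run; points: 42.919,72.988 79.771,72.988 79.771,123.848 42.919,123.848

<svg xmlns="http://www.w3.org/2000/svg" width="171.672mm" height="146.322mm" viewBox="0 0 171.672 146.322">
  <polyline points="103.209,30.464 148.665,95.521 125.435,71.751" fill="none" stroke="#ff0000"/>
  <polygon points="163.002,112.131 110.888,98.646 9.033,138.513" fill="none" stroke="#ff0000"/>
  <polygon points="89.494,46.736 86.040,38.399 77.703,34.945 69.366,38.399 65.912,46.736 69.366,55.073 77.703,58.527 86.040,55.073" fill="none" stroke="#ff00ff"/>
  <polygon points="42.919,72.988 79.771,72.988 79.771,123.848 42.919,123.848" fill="none" stroke="#ff00ff"/>
</svg>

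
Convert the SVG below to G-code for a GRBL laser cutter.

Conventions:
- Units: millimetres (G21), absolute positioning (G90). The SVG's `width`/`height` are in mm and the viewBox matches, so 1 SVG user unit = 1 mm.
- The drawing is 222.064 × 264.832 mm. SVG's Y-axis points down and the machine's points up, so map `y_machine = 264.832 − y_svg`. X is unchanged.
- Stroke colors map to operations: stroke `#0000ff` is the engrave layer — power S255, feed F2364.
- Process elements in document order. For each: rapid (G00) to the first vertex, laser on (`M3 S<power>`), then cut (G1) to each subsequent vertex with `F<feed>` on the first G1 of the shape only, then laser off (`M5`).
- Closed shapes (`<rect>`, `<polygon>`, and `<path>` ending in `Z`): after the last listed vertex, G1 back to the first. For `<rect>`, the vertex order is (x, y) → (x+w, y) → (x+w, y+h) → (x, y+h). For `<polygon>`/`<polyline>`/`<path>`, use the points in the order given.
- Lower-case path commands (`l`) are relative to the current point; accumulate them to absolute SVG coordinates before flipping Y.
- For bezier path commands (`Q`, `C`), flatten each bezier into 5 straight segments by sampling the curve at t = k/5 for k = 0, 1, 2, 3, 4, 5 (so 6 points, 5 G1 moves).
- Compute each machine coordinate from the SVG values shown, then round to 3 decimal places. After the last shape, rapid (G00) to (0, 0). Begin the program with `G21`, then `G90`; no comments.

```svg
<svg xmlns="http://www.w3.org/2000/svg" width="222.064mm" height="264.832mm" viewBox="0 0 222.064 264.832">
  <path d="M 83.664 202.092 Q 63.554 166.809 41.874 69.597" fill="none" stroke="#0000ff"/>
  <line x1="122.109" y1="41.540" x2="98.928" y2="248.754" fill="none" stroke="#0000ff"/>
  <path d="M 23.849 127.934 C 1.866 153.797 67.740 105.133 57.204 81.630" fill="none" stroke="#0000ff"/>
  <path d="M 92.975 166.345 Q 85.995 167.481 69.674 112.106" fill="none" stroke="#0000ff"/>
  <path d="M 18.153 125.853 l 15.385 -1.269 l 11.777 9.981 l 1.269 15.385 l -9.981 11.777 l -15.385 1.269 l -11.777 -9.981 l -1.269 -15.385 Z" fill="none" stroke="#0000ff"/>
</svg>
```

viewBox `0 0 222.064 264.832` with mm width/height → 1 unit = 1 mm. Flip: y_m = 264.832 − y_svg.

**Shape 1** — `<path>` quadratic bezier, stroke `#0000ff` → engrave (S255, F2364). Control points (SVG): P0=(83.664,202.092), P1=(63.554,166.809), P2=(41.874,69.597); sampled at t=k/5. Machine vertices: (83.664,62.740) → (75.557,79.330) → (67.325,100.875) → (58.967,127.374) → (50.483,158.827) → (41.874,195.235). Open path.

**Shape 2** — `<line>` line segment, stroke `#0000ff` → engrave (S255, F2364). Machine vertices: (122.109,223.292) → (98.928,16.078). Open path.

**Shape 3** — `<path>` cubic bezier, stroke `#0000ff` → engrave (S255, F2364). Control points (SVG): P0=(23.849,127.934), P1=(1.866,153.797), P2=(67.740,105.133), P3=(57.204,81.630); sampled at t=k/5. Machine vertices: (23.849,136.898) → (19.888,129.526) → (29.128,135.255) → (43.683,149.301) → (55.671,166.878) → (57.204,183.202). Open path.

**Shape 4** — `<path>` quadratic bezier, stroke `#0000ff` → engrave (S255, F2364). Control points (SVG): P0=(92.975,166.345), P1=(85.995,167.481), P2=(69.674,112.106); sampled at t=k/5. Machine vertices: (92.975,98.487) → (89.809,100.293) → (85.896,106.620) → (81.236,117.468) → (75.829,132.836) → (69.674,152.726). Open path.

**Shape 5** — `<path>` regular polygon, stroke `#0000ff` → engrave (S255, F2364). Machine vertices: (18.153,138.979) → (33.538,140.248) → (45.315,130.267) → (46.584,114.882) → (36.603,103.105) → (21.218,101.836) → (9.441,111.817) → (8.172,127.202) → (18.153,138.979). Closed: final G1 returns to the first vertex.

G21
G90
G00 X83.664 Y62.740
M3 S255
G1 X75.557 Y79.330 F2364
G1 X67.325 Y100.875
G1 X58.967 Y127.374
G1 X50.483 Y158.827
G1 X41.874 Y195.235
M5
G00 X122.109 Y223.292
M3 S255
G1 X98.928 Y16.078 F2364
M5
G00 X23.849 Y136.898
M3 S255
G1 X19.888 Y129.526 F2364
G1 X29.128 Y135.255
G1 X43.683 Y149.301
G1 X55.671 Y166.878
G1 X57.204 Y183.202
M5
G00 X92.975 Y98.487
M3 S255
G1 X89.809 Y100.293 F2364
G1 X85.896 Y106.620
G1 X81.236 Y117.468
G1 X75.829 Y132.836
G1 X69.674 Y152.726
M5
G00 X18.153 Y138.979
M3 S255
G1 X33.538 Y140.248 F2364
G1 X45.315 Y130.267
G1 X46.584 Y114.882
G1 X36.603 Y103.105
G1 X21.218 Y101.836
G1 X9.441 Y111.817
G1 X8.172 Y127.202
G1 X18.153 Y138.979
M5
G00 X0.000 Y0.000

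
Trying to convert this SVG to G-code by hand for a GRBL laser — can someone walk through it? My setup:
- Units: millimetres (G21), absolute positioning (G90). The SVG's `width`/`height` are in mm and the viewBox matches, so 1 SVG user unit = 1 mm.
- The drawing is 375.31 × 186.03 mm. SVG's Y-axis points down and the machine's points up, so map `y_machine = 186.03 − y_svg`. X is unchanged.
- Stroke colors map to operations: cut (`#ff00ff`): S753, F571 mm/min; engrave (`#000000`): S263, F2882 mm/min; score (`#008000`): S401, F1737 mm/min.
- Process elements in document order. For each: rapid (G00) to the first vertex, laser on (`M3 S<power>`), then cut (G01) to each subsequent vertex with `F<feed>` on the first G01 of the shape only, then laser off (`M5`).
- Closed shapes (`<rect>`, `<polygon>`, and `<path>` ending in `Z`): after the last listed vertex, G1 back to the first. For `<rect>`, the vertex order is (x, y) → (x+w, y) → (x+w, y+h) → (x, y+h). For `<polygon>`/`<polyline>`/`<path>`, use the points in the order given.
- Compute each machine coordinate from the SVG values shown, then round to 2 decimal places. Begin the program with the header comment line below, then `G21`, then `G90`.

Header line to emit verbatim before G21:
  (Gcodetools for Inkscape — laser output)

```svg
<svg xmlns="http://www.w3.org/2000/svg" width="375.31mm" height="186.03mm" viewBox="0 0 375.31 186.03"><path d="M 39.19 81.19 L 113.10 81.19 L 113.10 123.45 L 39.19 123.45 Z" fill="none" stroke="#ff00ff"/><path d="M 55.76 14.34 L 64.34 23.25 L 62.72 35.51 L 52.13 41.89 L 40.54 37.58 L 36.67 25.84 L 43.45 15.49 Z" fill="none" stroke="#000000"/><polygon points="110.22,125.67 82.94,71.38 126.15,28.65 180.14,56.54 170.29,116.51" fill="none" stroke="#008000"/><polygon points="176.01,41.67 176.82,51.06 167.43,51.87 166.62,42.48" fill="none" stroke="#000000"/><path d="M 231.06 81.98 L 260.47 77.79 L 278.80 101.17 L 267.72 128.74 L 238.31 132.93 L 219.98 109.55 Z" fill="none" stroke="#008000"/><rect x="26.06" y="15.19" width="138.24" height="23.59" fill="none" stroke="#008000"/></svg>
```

1 u = 1 mm; y_m = 186.03 − y.

[1] `<path>` rectangle, #ff00ff→cut S753 F571: (39.19,104.84) → (113.10,104.84) → (113.10,62.58) → (39.19,62.58) → (39.19,104.84) (closed)

[2] `<path>` regular polygon, #000000→engrave S263 F2882: (55.76,171.69) → (64.34,162.78) → (62.72,150.52) → (52.13,144.14) → (40.54,148.45) → (36.67,160.19) → (43.45,170.54) → (55.76,171.69) (closed)

[3] `<polygon>` regular polygon, #008000→score S401 F1737: (110.22,60.36) → (82.94,114.65) → (126.15,157.38) → (180.14,129.49) → (170.29,69.52) → (110.22,60.36) (closed)

[4] `<polygon>` regular polygon, #000000→engrave S263 F2882: (176.01,144.36) → (176.82,134.97) → (167.43,134.16) → (166.62,143.55) → (176.01,144.36) (closed)

[5] `<path>` regular polygon, #008000→score S401 F1737: (231.06,104.05) → (260.47,108.24) → (278.80,84.86) → (267.72,57.29) → (238.31,53.10) → (219.98,76.48) → (231.06,104.05) (closed)

[6] `<rect>` rectangle, #008000→score S401 F1737: (26.06,170.84) → (164.30,170.84) → (164.30,147.25) → (26.06,147.25) → (26.06,170.84) (closed)

(Gcodetools for Inkscape — laser output)
G21
G90
G00 X39.19 Y104.84
M3 S753
G01 X113.10 Y104.84 F571
G01 X113.10 Y62.58
G01 X39.19 Y62.58
G01 X39.19 Y104.84
M5
G00 X55.76 Y171.69
M3 S263
G01 X64.34 Y162.78 F2882
G01 X62.72 Y150.52
G01 X52.13 Y144.14
G01 X40.54 Y148.45
G01 X36.67 Y160.19
G01 X43.45 Y170.54
G01 X55.76 Y171.69
M5
G00 X110.22 Y60.36
M3 S401
G01 X82.94 Y114.65 F1737
G01 X126.15 Y157.38
G01 X180.14 Y129.49
G01 X170.29 Y69.52
G01 X110.22 Y60.36
M5
G00 X176.01 Y144.36
M3 S263
G01 X176.82 Y134.97 F2882
G01 X167.43 Y134.16
G01 X166.62 Y143.55
G01 X176.01 Y144.36
M5
G00 X231.06 Y104.05
M3 S401
G01 X260.47 Y108.24 F1737
G01 X278.80 Y84.86
G01 X267.72 Y57.29
G01 X238.31 Y53.10
G01 X219.98 Y76.48
G01 X231.06 Y104.05
M5
G00 X26.06 Y170.84
M3 S401
G01 X164.30 Y170.84 F1737
G01 X164.30 Y147.25
G01 X26.06 Y147.25
G01 X26.06 Y170.84
M5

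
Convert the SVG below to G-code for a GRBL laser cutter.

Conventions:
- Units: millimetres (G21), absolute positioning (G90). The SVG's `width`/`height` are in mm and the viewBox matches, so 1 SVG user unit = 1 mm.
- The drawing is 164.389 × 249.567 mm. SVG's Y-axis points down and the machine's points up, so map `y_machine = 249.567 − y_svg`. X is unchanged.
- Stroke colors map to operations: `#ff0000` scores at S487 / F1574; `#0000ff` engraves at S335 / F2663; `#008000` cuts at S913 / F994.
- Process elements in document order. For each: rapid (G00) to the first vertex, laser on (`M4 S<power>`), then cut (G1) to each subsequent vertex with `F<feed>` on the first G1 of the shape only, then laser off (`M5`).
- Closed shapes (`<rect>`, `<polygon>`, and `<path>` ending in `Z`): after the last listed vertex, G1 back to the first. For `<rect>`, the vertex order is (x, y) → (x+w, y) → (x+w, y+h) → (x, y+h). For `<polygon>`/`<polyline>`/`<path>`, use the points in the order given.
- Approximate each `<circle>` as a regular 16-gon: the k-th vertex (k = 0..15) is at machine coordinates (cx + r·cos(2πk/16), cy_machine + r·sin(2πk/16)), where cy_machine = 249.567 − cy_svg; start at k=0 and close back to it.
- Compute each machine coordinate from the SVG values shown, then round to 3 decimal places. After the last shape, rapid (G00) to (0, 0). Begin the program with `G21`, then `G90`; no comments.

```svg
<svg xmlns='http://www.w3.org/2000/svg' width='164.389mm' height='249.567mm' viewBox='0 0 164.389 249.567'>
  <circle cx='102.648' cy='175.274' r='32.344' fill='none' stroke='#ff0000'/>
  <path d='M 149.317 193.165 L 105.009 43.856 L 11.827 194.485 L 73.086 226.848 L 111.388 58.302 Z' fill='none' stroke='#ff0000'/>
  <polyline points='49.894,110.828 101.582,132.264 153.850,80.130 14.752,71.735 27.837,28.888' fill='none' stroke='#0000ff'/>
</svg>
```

G21
G90
G00 X134.992 Y74.293
M4 S487
G1 X132.530 Y86.671 F1574
G1 X125.519 Y97.164
G1 X115.026 Y104.175
G1 X102.648 Y106.637
G1 X90.270 Y104.175
G1 X79.777 Y97.164
G1 X72.766 Y86.671
G1 X70.304 Y74.293
G1 X72.766 Y61.915
G1 X79.777 Y51.422
G1 X90.270 Y44.411
G1 X102.648 Y41.949
G1 X115.026 Y44.411
G1 X125.519 Y51.422
G1 X132.530 Y61.915
G1 X134.992 Y74.293
M5
G00 X149.317 Y56.402
M4 S487
G1 X105.009 Y205.711 F1574
G1 X11.827 Y55.082
G1 X73.086 Y22.719
G1 X111.388 Y191.265
G1 X149.317 Y56.402
M5
G00 X49.894 Y138.739
M4 S335
G1 X101.582 Y117.303 F2663
G1 X153.850 Y169.437
G1 X14.752 Y177.832
G1 X27.837 Y220.679
M5
G00 X0.000 Y0.000

1 u = 1 mm; y_m = 249.567 − y.

[1] `<circle>` circle, #ff0000→score S487 F1574: (134.992,74.293) → (132.530,86.671) → (125.519,97.164) → (115.026,104.175) → (102.648,106.637) → (90.270,104.175) → (79.777,97.164) → (72.766,86.671) → (70.304,74.293) → (72.766,61.915) → (79.777,51.422) → (90.270,44.411) → (102.648,41.949) → (115.026,44.411) → (125.519,51.422) → (132.530,61.915) → (134.992,74.293) (closed)

[2] `<path>` closed polygon, #ff0000→score S487 F1574: (149.317,56.402) → (105.009,205.711) → (11.827,55.082) → (73.086,22.719) → (111.388,191.265) → (149.317,56.402) (closed)

[3] `<polyline>` open polyline, #0000ff→engrave S335 F2663: (49.894,138.739) → (101.582,117.303) → (153.850,169.437) → (14.752,177.832) → (27.837,220.679)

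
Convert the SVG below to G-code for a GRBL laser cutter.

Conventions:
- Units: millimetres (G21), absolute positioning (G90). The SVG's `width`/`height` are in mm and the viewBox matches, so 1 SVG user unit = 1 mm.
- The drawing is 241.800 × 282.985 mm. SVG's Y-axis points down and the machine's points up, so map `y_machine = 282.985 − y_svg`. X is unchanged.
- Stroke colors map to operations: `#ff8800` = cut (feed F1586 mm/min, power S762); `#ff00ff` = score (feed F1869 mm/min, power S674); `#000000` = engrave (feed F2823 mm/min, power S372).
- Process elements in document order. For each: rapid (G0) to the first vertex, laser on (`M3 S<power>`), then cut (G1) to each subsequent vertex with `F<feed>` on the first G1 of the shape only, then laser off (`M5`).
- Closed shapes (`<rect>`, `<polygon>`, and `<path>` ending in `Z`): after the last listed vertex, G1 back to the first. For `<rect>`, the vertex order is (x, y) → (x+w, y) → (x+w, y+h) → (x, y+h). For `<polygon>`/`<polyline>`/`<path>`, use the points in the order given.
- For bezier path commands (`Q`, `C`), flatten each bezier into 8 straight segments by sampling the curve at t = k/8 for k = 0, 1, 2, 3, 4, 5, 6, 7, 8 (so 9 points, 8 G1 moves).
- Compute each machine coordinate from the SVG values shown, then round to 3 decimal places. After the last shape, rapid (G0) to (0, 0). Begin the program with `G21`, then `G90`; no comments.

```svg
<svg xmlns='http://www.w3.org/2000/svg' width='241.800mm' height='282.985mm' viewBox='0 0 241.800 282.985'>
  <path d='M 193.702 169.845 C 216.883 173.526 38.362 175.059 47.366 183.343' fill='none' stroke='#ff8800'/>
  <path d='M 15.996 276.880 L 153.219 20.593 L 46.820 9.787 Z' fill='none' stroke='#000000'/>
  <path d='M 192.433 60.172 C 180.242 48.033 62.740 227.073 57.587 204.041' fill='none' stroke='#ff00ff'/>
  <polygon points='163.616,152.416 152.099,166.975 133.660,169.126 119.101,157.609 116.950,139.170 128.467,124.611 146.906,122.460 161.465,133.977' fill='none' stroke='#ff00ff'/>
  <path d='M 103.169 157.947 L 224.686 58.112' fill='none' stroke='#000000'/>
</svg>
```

G21
G90
G0 X193.702 Y113.140
M3 S762
G1 X193.700 Y111.843 F1586
G1 X179.350 Y110.643
G1 X155.213 Y109.436
G1 X125.850 Y108.117
G1 X95.823 Y106.583
G1 X69.692 Y104.728
G1 X52.020 Y102.449
G1 X47.366 Y99.642
M5
G0 X15.996 Y6.105
M3 S372
G1 X153.219 Y262.392 F2823
G1 X46.820 Y273.198
G1 X15.996 Y6.105
M5
G0 X192.433 Y222.813
M3 S674
G1 X183.350 Y219.172 F1869
G1 X166.945 Y202.216
G1 X145.768 Y176.554
G1 X122.371 Y146.794
G1 X99.303 Y117.544
G1 X79.116 Y93.414
G1 X64.361 Y79.011
G1 X57.587 Y78.944
M5
G0 X163.616 Y130.569
M3 S674
G1 X152.099 Y116.010 F1869
G1 X133.660 Y113.859
G1 X119.101 Y125.376
G1 X116.950 Y143.815
G1 X128.467 Y158.374
G1 X146.906 Y160.525
G1 X161.465 Y149.008
G1 X163.616 Y130.569
M5
G0 X103.169 Y125.038
M3 S372
G1 X224.686 Y224.873 F2823
M5
G0 X0.000 Y0.000

Since the viewBox matches the mm dimensions, user units are millimetres directly. The only transform is the Y-flip y_m = 282.985 − y_svg.

Shape 1 is a cubic bezier drawn with `<path>`. Its stroke #ff8800 means cut at S762, F1586. After flipping Y the toolpath is (193.702,113.140) → (193.700,111.843) → (179.350,110.643) → (155.213,109.436) → (125.850,108.117) → (95.823,106.583) → (69.692,104.728) → (52.020,102.449) → (47.366,99.642).

Shape 2 is a closed polygon drawn with `<path>`. Its stroke #000000 means engrave at S372, F2823. After flipping Y the toolpath is (15.996,6.105) → (153.219,262.392) → (46.820,273.198) → (15.996,6.105), returning to the start.

Shape 3 is a cubic bezier drawn with `<path>`. Its stroke #ff00ff means score at S674, F1869. After flipping Y the toolpath is (192.433,222.813) → (183.350,219.172) → (166.945,202.216) → (145.768,176.554) → (122.371,146.794) → (99.303,117.544) → (79.116,93.414) → (64.361,79.011) → (57.587,78.944).

Shape 4 is a regular polygon drawn with `<polygon>`. Its stroke #ff00ff means score at S674, F1869. After flipping Y the toolpath is (163.616,130.569) → (152.099,116.010) → (133.660,113.859) → (119.101,125.376) → (116.950,143.815) → (128.467,158.374) → (146.906,160.525) → (161.465,149.008) → (163.616,130.569), returning to the start.

Shape 5 is a line segment drawn with `<path>`. Its stroke #000000 means engrave at S372, F2823. After flipping Y the toolpath is (103.169,125.038) → (224.686,224.873).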